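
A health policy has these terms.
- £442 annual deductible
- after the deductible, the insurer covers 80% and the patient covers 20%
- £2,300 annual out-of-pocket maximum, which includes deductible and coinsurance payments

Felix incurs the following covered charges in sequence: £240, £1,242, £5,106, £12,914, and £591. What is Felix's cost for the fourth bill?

Claim 1 — £240: fully absorbed by the deductible. Cost to patient: £240. OOP to date £240.
Claim 2 — £1,242: deductible takes £202, £1,040 remains; patient's 20% is £208. Patient owes £410 (running OOP £650).
Claim 3 — £5,106: deductible met; 20% of £5,106 = £1,021.20. Patient owes £1,021.20 (running OOP £1,671.20).
Claim 4 — £12,914: deductible met; 20% of £12,914 = £2,582.80. Adding that to £1,671.20 gives £4,254, past the £2,300 cap; patient pays only £2,300 − £1,671.20 = £628.80.

£628.80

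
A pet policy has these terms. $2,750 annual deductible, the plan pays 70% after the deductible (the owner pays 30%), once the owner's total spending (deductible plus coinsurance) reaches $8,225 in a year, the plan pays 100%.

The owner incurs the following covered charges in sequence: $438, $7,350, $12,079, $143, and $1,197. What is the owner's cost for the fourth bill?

Bill 1, $438: all of it applies to the deductible. Owner owes $438 (running OOP $438).
Bill 2, $7,350: deductible takes $2,312, $5,038 remains; owner's 30% is $1,511.40. Owner owes $3,823.40 (running OOP $4,261.40).
Bill 3, $12,079: deductible already satisfied, so owner's share is 30% × $12,079 = $3,623.70. Owner owes $3,623.70 (running OOP $7,885.10).
Bill 4, $143: 30% coinsurance on $143 = $42.90. Owner owes $42.90 (running OOP $7,928).

$42.90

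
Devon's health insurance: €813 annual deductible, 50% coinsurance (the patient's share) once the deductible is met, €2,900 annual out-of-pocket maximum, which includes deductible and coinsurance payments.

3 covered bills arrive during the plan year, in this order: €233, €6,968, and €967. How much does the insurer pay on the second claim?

€4,301

Claim 1 — €233: entire amount goes to the deductible. Patient pays €233; OOP now €233. Insurer: €233 − €233 = €0.
Claim 2 — €6,968: €580 to deductible, leaving €6,388; 50% of €6,388 = €3,194. Together that's €580 + €3,194 = €3,774. Adding that to €233 gives €4,007, past the €2,900 cap; patient pays only €2,900 − €233 = €2,667. Insurer: €6,968 − €2,667 = €4,301.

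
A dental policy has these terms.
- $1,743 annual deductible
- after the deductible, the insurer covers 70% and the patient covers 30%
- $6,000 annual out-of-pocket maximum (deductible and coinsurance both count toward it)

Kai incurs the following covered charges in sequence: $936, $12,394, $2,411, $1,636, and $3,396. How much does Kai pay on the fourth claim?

$57.60

#1 ($936): entire amount goes to the deductible. Patient pays $936; OOP now $936.
#2 ($12,394): deductible takes $807, $11,587 remains; coinsurance $11,587 × 30% = $3,476.10. Patient pays $4,283.10; OOP now $5,219.10.
#3 ($2,411): deductible already satisfied, so patient's share is 30% × $2,411 = $723.30. Patient pays $723.30; OOP now $5,942.40.
#4 ($1,636): deductible already satisfied, so patient's share is 30% × $1,636 = $490.80. That would push OOP to $6,433.20, over the $6,000 cap, so patient pays $6,000 − $5,942.40 = $57.60.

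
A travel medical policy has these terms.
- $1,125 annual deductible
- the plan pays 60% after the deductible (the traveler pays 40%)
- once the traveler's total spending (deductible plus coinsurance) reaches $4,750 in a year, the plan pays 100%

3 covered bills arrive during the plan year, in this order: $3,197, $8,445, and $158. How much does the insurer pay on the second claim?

$5,648.80

#1 ($3,197): deductible takes $1,125, $2,072 remains; traveler's 40% is $828.80. Traveler pays $1,953.80; OOP now $1,953.80. Plan pays $3,197 − $1,953.80 = $1,243.20.
#2 ($8,445): deductible already satisfied, so traveler's share is 40% × $8,445 = $3,378. That would push OOP to $5,331.80, over the $4,750 cap, so traveler pays $4,750 − $1,953.80 = $2,796.20. Plan pays $8,445 − $2,796.20 = $5,648.80.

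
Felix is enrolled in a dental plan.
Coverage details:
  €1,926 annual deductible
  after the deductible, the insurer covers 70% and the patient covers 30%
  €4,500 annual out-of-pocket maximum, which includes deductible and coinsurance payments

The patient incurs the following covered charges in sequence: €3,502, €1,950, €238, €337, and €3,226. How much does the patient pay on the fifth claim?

Claim 1 — €3,502: deductible takes €1,926, €1,576 remains; patient's 30% is €472.80. Cost to patient: €2,398.80. OOP to date €2,398.80.
Claim 2 — €1,950: deductible met; 30% of €1,950 = €585. Patient pays €585; OOP now €2,983.80.
Claim 3 — €238: 30% coinsurance on €238 = €71.40. Patient owes €71.40 (running OOP €3,055.20).
Claim 4 — €337: 30% coinsurance on €337 = €101.10. Patient pays €101.10; OOP now €3,156.30.
Claim 5 — €3,226: 30% coinsurance on €3,226 = €967.80. Patient owes €967.80 (running OOP €4,124.10).

€967.80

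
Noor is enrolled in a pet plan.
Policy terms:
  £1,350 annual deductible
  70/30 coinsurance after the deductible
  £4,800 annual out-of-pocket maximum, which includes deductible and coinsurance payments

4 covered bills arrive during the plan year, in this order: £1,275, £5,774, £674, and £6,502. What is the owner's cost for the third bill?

Bill 1, £1,275: entire amount goes to the deductible. Owner owes £1,275 (running OOP £1,275).
Bill 2, £5,774: £75 finishes the deductible; £5,699 goes to coinsurance; 30% of £5,699 = £1,709.70. Owner owes £1,784.70 (running OOP £3,059.70).
Bill 3, £674: deductible met; 30% of £674 = £202.20. Owner pays £202.20; OOP now £3,261.90.

£202.20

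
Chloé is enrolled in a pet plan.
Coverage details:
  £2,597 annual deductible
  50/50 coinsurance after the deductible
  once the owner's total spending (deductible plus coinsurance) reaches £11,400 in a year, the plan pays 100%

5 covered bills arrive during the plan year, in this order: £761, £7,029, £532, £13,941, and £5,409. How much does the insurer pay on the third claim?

Claim 1 — £761: entire amount goes to the deductible. Owner pays £761; OOP now £761. Plan pays £761 − £761 = £0.
Claim 2 — £7,029: £1,836 finishes the deductible; £5,193 goes to coinsurance; 50% of £5,193 = £2,596.50. Owner owes £4,432.50 (running OOP £5,193.50). Insurer: £7,029 − £4,432.50 = £2,596.50.
Claim 3 — £532: deductible already satisfied, so owner's share is 50% × £532 = £266. Cost to owner: £266. OOP to date £5,459.50. Insurer: £532 − £266 = £266.

£266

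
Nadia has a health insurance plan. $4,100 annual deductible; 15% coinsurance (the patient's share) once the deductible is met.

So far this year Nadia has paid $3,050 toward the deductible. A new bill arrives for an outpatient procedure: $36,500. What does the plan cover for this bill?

Deductible still to meet: $4,100 − $3,050 = $1,050.
That leaves $36,500 − $1,050 = $35,450 for coinsurance.
Patient's 15% share of $35,450 is $5,317.50.
So the patient owes $1,050 + $5,317.50 = $6,367.50.
The insurer covers the remainder: $36,500 − $6,367.50 = $30,132.50.

$30,132.50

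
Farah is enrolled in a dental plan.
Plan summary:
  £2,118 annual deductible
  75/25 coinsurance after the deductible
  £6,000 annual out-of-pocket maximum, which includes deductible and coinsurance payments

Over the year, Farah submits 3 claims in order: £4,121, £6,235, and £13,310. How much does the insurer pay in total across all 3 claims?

£17,666

#1 (£4,121): £2,118 finishes the deductible; £2,003 goes to coinsurance; 25% of £2,003 = £500.75. Cost to patient: £2,618.75. OOP to date £2,618.75. Plan pays £4,121 − £2,618.75 = £1,502.25.
#2 (£6,235): deductible already satisfied, so patient's share is 25% × £6,235 = £1,558.75. Cost to patient: £1,558.75. OOP to date £4,177.50. Plan pays £6,235 − £1,558.75 = £4,676.25.
#3 (£13,310): deductible met; 25% of £13,310 = £3,327.50. Adding that to £4,177.50 gives £7,505, past the £6,000 cap; patient pays only £6,000 − £4,177.50 = £1,822.50. Insurer: £13,310 − £1,822.50 = £11,487.50.
Insurer total = bills − patient's total = £23,666 − £6,000 = £17,666.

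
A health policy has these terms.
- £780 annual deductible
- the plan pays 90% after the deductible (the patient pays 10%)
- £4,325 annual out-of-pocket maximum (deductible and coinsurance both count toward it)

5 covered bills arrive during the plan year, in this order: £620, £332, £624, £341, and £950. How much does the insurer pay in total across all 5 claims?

£1,878.30

Bill 1, £620: entire amount goes to the deductible. Patient pays £620; OOP now £620. Insurer: £620 − £620 = £0.
Bill 2, £332: £160 to deductible, leaving £172; 10% of £172 = £17.20. Patient pays £177.20; OOP now £797.20. Plan pays £332 − £177.20 = £154.80.
Bill 3, £624: deductible met; 10% of £624 = £62.40. Patient pays £62.40; OOP now £859.60. Insurer: £624 − £62.40 = £561.60.
Bill 4, £341: deductible already satisfied, so patient's share is 10% × £341 = £34.10. Cost to patient: £34.10. OOP to date £893.70. Plan pays £341 − £34.10 = £306.90.
Bill 5, £950: deductible already satisfied, so patient's share is 10% × £950 = £95. Patient owes £95 (running OOP £988.70). Insurer: £950 − £95 = £855.
Insurer total = bills − patient's total = £2,867 − £988.70 = £1,878.30.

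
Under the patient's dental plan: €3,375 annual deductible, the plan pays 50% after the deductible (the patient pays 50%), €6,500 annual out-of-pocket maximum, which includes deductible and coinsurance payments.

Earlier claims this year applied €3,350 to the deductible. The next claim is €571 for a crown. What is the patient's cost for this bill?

Remaining deductible: €3,375 − €3,350 = €25.
That leaves €571 − €25 = €546 for coinsurance.
50% of €546 = €273 falls to the patient.
Patient responsibility before any cap: €25 + €273 = €298.
Total out-of-pocket so far would be €3,350 + €298 = €3,648, below the €6,500 cap — no reduction.

€298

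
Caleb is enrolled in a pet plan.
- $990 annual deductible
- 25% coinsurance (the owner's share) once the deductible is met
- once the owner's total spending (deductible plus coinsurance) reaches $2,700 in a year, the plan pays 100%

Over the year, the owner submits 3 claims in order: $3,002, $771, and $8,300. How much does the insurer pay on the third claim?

Bill 1, $3,002: $990 to deductible, leaving $2,012; 25% of $2,012 = $503. Owner owes $1,493 (running OOP $1,493). Plan pays $3,002 − $1,493 = $1,509.
Bill 2, $771: deductible already satisfied, so owner's share is 25% × $771 = $192.75. Cost to owner: $192.75. OOP to date $1,685.75. Plan pays $771 − $192.75 = $578.25.
Bill 3, $8,300: deductible met; 25% of $8,300 = $2,075. OOP would hit $3,760.75 > $2,700, so the cap limits the owner to $2,700 − $1,685.75 = $1,014.25. Insurer: $8,300 − $1,014.25 = $7,285.75.

$7,285.75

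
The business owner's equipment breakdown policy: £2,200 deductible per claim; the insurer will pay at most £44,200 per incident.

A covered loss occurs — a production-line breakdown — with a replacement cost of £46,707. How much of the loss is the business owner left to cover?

£2,507

After the deductible, £46,707 − £2,200 = £44,507 remains.
£44,507 exceeds the £44,200 limit, so the insurer pays the limit: £44,200.
Out of pocket: £46,707 − £44,200 = £2,507.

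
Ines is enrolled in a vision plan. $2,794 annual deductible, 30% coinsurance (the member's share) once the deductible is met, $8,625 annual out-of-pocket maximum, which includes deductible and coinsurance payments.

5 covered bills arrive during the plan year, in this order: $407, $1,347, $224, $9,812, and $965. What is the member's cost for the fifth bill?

#1 ($407): entire amount goes to the deductible. Member owes $407 (running OOP $407).
#2 ($1,347): entire amount goes to the deductible. Member pays $1,347; OOP now $1,754.
#3 ($224): all of it applies to the deductible. Member owes $224 (running OOP $1,978).
#4 ($9,812): $816 to deductible, leaving $8,996; member's 30% is $2,698.80. Member pays $3,514.80; OOP now $5,492.80.
#5 ($965): 30% coinsurance on $965 = $289.50. Cost to member: $289.50. OOP to date $5,782.30.

$289.50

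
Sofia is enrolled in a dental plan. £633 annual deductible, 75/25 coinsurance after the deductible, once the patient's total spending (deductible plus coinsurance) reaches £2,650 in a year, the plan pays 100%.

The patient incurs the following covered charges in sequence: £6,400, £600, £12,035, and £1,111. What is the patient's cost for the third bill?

£425.25

Bill 1, £6,400: £633 finishes the deductible; £5,767 goes to coinsurance; patient's 25% is £1,441.75. Cost to patient: £2,074.75. OOP to date £2,074.75.
Bill 2, £600: 25% coinsurance on £600 = £150. Cost to patient: £150. OOP to date £2,224.75.
Bill 3, £12,035: deductible met; 25% of £12,035 = £3,008.75. OOP would hit £5,233.50 > £2,650, so the cap limits the patient to £2,650 − £2,224.75 = £425.25.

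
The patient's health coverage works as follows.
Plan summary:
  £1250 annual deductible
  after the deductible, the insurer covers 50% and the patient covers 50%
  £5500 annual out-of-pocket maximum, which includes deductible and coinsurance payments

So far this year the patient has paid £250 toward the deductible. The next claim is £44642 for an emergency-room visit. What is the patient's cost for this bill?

£5250

Remaining deductible: £1250 − £250 = £1000.
The remaining £43642 (= £44642 − £1000) moves to coinsurance.
Patient's 50% share of £43642 is £21821.
That puts the patient's cost at £1000 + £21821 = £22821 before any cap.
That would bring total out-of-pocket to £23071, past the £5500 cap. The patient is capped at £5500 − £250 = £5250 on this claim.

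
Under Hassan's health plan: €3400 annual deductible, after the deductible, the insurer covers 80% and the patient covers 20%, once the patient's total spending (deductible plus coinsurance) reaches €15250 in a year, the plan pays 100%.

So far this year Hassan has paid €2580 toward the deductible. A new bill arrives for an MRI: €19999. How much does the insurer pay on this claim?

€15343.20

€2580 of the €3400 deductible is already met, leaving €820.
That leaves €19999 − €820 = €19179 for coinsurance.
Coinsurance: €19179 × 20% = €3835.80.
Patient responsibility before any cap: €820 + €3835.80 = €4655.80.
Cumulative spending €2580 + €4655.80 = €7235.80 stays under the €15250 maximum.
The insurer covers the remainder: €19999 − €4655.80 = €15343.20.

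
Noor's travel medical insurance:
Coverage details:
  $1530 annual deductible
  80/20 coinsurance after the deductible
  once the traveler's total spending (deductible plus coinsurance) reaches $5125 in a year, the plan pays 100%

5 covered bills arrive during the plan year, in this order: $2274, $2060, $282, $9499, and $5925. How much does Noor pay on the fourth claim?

$1899.80

#1 ($2274): $1530 to deductible, leaving $744; 20% of $744 = $148.80. Cost to traveler: $1678.80. OOP to date $1678.80.
#2 ($2060): 20% coinsurance on $2060 = $412. Traveler pays $412; OOP now $2090.80.
#3 ($282): deductible already satisfied, so traveler's share is 20% × $282 = $56.40. Traveler owes $56.40 (running OOP $2147.20).
#4 ($9499): deductible met; 20% of $9499 = $1899.80. Traveler owes $1899.80 (running OOP $4047).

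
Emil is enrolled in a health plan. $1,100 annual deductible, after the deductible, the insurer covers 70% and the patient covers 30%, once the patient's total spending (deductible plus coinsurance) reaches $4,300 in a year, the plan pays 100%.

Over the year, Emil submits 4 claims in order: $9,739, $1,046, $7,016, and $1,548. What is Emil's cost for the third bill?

$294.50

Claim 1 ($9,739): $1,100 finishes the deductible; $8,639 goes to coinsurance; coinsurance $8,639 × 30% = $2,591.70. Cost to patient: $3,691.70. OOP to date $3,691.70.
Claim 2 ($1,046): deductible met; 30% of $1,046 = $313.80. Patient owes $313.80 (running OOP $4,005.50).
Claim 3 ($7,016): deductible already satisfied, so patient's share is 30% × $7,016 = $2,104.80. OOP would hit $6,110.30 > $4,300, so the cap limits the patient to $4,300 − $4,005.50 = $294.50.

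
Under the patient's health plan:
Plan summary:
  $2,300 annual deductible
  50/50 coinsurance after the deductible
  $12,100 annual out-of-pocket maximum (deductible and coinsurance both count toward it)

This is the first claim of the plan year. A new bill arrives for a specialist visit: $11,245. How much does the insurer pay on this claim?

Deductible not yet touched, so the first $2,300 of the bill goes to the deductible.
That leaves $11,245 − $2,300 = $8,945 for coinsurance.
Coinsurance: $8,945 × 50% = $4,472.50.
Patient responsibility before any cap: $2,300 + $4,472.50 = $6,772.50.
Total out-of-pocket so far would be $0 + $6,772.50 = $6,772.50, below the $12,100 cap — no reduction.
The plan picks up $11,245 − $6,772.50 = $4,472.50.

$4,472.50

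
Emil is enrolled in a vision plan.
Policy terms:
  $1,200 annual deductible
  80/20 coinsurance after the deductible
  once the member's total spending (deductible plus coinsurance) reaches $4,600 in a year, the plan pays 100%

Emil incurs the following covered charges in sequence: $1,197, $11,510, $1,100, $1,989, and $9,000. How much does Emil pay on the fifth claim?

#1 ($1,197): entire amount goes to the deductible. Member pays $1,197; OOP now $1,197.
#2 ($11,510): $3 to deductible, leaving $11,507; coinsurance $11,507 × 20% = $2,301.40. Member pays $2,304.40; OOP now $3,501.40.
#3 ($1,100): 20% coinsurance on $1,100 = $220. Member pays $220; OOP now $3,721.40.
#4 ($1,989): deductible already satisfied, so member's share is 20% × $1,989 = $397.80. Member pays $397.80; OOP now $4,119.20.
#5 ($9,000): deductible met; 20% of $9,000 = $1,800. That would push OOP to $5,919.20, over the $4,600 cap, so member pays $4,600 − $4,119.20 = $480.80.

$480.80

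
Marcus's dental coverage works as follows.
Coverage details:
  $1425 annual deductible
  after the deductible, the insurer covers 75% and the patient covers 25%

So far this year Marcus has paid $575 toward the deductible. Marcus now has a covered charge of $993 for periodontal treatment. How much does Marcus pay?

$885.75

Deductible still to meet: $1425 − $575 = $850.
That leaves $993 − $850 = $143 for coinsurance.
Coinsurance: $143 × 25% = $35.75.
Patient responsibility: $850 + $35.75 = $885.75.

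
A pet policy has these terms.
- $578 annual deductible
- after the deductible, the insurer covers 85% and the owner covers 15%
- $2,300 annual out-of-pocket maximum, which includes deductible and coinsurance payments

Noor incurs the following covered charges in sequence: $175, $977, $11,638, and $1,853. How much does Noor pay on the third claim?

$1,635.90

Bill 1, $175: all of it applies to the deductible. Cost to owner: $175. OOP to date $175.
Bill 2, $977: $403 finishes the deductible; $574 goes to coinsurance; owner's 15% is $86.10. Owner pays $489.10; OOP now $664.10.
Bill 3, $11,638: deductible already satisfied, so owner's share is 15% × $11,638 = $1,745.70. Adding that to $664.10 gives $2,409.80, past the $2,300 cap; owner pays only $2,300 − $664.10 = $1,635.90.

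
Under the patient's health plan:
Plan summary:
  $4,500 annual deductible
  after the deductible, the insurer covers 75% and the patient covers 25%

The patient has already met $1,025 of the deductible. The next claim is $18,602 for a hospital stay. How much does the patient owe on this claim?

Remaining deductible: $4,500 − $1,025 = $3,475.
After the $3,475 deductible portion, $18,602 − $3,475 = $15,127 is subject to coinsurance.
Patient's 25% share of $15,127 is $3,781.75.
Patient responsibility: $3,475 + $3,781.75 = $7,256.75.

$7,256.75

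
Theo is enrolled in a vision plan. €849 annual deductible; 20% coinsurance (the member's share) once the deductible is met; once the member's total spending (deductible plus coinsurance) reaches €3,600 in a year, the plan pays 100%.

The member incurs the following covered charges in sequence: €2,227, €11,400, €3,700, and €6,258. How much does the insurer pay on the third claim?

Claim 1 — €2,227: deductible takes €849, €1,378 remains; coinsurance €1,378 × 20% = €275.60. Member pays €1,124.60; OOP now €1,124.60. Plan pays €2,227 − €1,124.60 = €1,102.40.
Claim 2 — €11,400: deductible met; 20% of €11,400 = €2,280. Member owes €2,280 (running OOP €3,404.60). Insurer: €11,400 − €2,280 = €9,120.
Claim 3 — €3,700: deductible already satisfied, so member's share is 20% × €3,700 = €740. OOP would hit €4,144.60 > €3,600, so the cap limits the member to €3,600 − €3,404.60 = €195.40. Plan pays €3,700 − €195.40 = €3,504.60.

€3,504.60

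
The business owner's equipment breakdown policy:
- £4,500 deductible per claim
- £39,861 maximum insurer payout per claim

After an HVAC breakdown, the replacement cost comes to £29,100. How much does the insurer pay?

Less the £4,500 deductible: £29,100 − £4,500 = £24,600.
That's under the £39,861 cap, so the insurer reimburses the full £24,600.

£24,600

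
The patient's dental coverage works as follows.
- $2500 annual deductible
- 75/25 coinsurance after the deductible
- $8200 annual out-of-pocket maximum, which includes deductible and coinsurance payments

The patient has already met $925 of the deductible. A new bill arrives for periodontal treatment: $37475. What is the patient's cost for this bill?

$7275

$925 of the $2500 deductible is already met, leaving $1575.
That leaves $37475 − $1575 = $35900 for coinsurance.
25% of $35900 = $8975 falls to the patient.
That puts the patient's cost at $1575 + $8975 = $10550 before any cap.
Year-to-date out-of-pocket would reach $925 + $10550 = $11475, above the $8200 maximum, so the patient pays only $8200 − $925 = $7275.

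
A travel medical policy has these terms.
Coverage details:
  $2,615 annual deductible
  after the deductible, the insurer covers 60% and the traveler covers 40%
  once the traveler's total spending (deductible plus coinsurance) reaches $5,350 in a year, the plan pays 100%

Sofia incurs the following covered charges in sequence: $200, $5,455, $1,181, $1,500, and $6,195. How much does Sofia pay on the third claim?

$472.40

#1 ($200): all of it applies to the deductible. Traveler pays $200; OOP now $200.
#2 ($5,455): deductible takes $2,415, $3,040 remains; coinsurance $3,040 × 40% = $1,216. Traveler owes $3,631 (running OOP $3,831).
#3 ($1,181): deductible already satisfied, so traveler's share is 40% × $1,181 = $472.40. Traveler owes $472.40 (running OOP $4,303.40).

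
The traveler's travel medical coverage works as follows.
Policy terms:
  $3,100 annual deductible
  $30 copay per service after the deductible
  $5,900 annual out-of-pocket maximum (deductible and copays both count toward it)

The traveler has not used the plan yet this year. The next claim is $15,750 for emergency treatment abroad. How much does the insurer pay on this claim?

Deductible not yet touched, so the first $3,100 of the bill goes to the deductible.
That leaves $15,750 − $3,100 = $12,650 for the copay.
Copay on this service: $30.
Traveler responsibility before any cap: $3,100 + $30 = $3,130.
Cumulative spending $0 + $3,130 = $3,130 stays under the $5,900 maximum.
The insurer covers the remainder: $15,750 − $3,130 = $12,620.

$12,620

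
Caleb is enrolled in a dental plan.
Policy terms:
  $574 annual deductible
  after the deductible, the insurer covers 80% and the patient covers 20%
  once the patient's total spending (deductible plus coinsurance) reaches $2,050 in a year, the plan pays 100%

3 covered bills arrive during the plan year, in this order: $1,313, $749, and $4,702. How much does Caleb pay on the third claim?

$940.40

Claim 1 ($1,313): $574 finishes the deductible; $739 goes to coinsurance; 20% of $739 = $147.80. Cost to patient: $721.80. OOP to date $721.80.
Claim 2 ($749): 20% coinsurance on $749 = $149.80. Patient pays $149.80; OOP now $871.60.
Claim 3 ($4,702): deductible met; 20% of $4,702 = $940.40. Cost to patient: $940.40. OOP to date $1,812.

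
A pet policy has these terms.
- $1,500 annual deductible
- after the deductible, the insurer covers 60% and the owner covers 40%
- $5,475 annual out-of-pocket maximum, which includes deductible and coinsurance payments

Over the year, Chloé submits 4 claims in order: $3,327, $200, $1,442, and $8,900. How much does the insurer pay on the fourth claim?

Claim 1 — $3,327: $1,500 finishes the deductible; $1,827 goes to coinsurance; coinsurance $1,827 × 40% = $730.80. Owner owes $2,230.80 (running OOP $2,230.80). Plan pays $3,327 − $2,230.80 = $1,096.20.
Claim 2 — $200: deductible already satisfied, so owner's share is 40% × $200 = $80. Owner pays $80; OOP now $2,310.80. Plan pays $200 − $80 = $120.
Claim 3 — $1,442: deductible already satisfied, so owner's share is 40% × $1,442 = $576.80. Cost to owner: $576.80. OOP to date $2,887.60. Plan pays $1,442 − $576.80 = $865.20.
Claim 4 — $8,900: 40% coinsurance on $8,900 = $3,560. OOP would hit $6,447.60 > $5,475, so the cap limits the owner to $5,475 − $2,887.60 = $2,587.40. Plan pays $8,900 − $2,587.40 = $6,312.60.

$6,312.60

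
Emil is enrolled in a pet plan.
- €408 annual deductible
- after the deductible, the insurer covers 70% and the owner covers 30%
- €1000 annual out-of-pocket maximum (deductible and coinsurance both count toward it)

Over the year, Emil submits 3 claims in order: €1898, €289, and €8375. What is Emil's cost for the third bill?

#1 (€1898): €408 finishes the deductible; €1490 goes to coinsurance; coinsurance €1490 × 30% = €447. Cost to owner: €855. OOP to date €855.
#2 (€289): deductible met; 30% of €289 = €86.70. Cost to owner: €86.70. OOP to date €941.70.
#3 (€8375): 30% coinsurance on €8375 = €2512.50. Adding that to €941.70 gives €3454.20, past the €1000 cap; owner pays only €1000 − €941.70 = €58.30.

€58.30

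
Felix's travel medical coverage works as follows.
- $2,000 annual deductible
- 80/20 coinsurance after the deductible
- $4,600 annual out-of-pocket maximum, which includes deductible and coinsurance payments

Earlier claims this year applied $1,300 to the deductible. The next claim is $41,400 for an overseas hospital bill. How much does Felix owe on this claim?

Remaining deductible: $2,000 − $1,300 = $700.
The remaining $40,700 (= $41,400 − $700) moves to coinsurance.
Traveler's 20% share of $40,700 is $8,140.
So the traveler owes $700 + $8,140 = $8,840 before any cap.
Adding $8,840 to the $1,300 already spent would give $10,140, which exceeds the $4,600 cap; the traveler pays just $4,600 − $1,300 = $3,300.

$3,300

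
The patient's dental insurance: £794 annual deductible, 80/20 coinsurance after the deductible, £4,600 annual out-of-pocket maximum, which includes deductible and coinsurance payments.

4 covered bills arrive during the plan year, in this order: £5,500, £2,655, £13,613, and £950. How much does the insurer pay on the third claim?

£11,279.20

#1 (£5,500): £794 to deductible, leaving £4,706; 20% of £4,706 = £941.20. Cost to patient: £1,735.20. OOP to date £1,735.20. Insurer: £5,500 − £1,735.20 = £3,764.80.
#2 (£2,655): 20% coinsurance on £2,655 = £531. Cost to patient: £531. OOP to date £2,266.20. Insurer: £2,655 − £531 = £2,124.
#3 (£13,613): deductible already satisfied, so patient's share is 20% × £13,613 = £2,722.60. Adding that to £2,266.20 gives £4,988.80, past the £4,600 cap; patient pays only £4,600 − £2,266.20 = £2,333.80. Insurer: £13,613 − £2,333.80 = £11,279.20.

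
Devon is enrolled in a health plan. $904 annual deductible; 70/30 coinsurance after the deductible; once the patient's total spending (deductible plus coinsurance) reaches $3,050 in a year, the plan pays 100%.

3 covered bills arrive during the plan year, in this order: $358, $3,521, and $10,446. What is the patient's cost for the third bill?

Claim 1 — $358: entire amount goes to the deductible. Patient owes $358 (running OOP $358).
Claim 2 — $3,521: deductible takes $546, $2,975 remains; 30% of $2,975 = $892.50. Patient owes $1,438.50 (running OOP $1,796.50).
Claim 3 — $10,446: 30% coinsurance on $10,446 = $3,133.80. That would push OOP to $4,930.30, over the $3,050 cap, so patient pays $3,050 − $1,796.50 = $1,253.50.

$1,253.50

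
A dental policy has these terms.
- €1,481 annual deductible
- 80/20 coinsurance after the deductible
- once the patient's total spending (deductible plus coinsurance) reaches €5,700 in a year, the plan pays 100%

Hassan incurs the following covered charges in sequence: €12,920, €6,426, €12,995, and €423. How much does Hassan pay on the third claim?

Bill 1, €12,920: €1,481 to deductible, leaving €11,439; 20% of €11,439 = €2,287.80. Cost to patient: €3,768.80. OOP to date €3,768.80.
Bill 2, €6,426: deductible met; 20% of €6,426 = €1,285.20. Patient pays €1,285.20; OOP now €5,054.
Bill 3, €12,995: 20% coinsurance on €12,995 = €2,599. Adding that to €5,054 gives €7,653, past the €5,700 cap; patient pays only €5,700 − €5,054 = €646.

€646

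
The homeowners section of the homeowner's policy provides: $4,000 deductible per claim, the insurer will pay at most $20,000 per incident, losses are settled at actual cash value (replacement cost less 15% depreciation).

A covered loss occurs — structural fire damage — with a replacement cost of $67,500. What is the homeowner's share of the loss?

Depreciate 15%: the covered value is $67,500 × 0.85 = $57,375.
After the deductible, $57,375 − $4,000 = $53,375 remains.
$53,375 exceeds the $20,000 limit, so the insurer pays the limit: $20,000.
The homeowner bears the rest of the original loss: $67,500 − $20,000 = $47,500.

$47,500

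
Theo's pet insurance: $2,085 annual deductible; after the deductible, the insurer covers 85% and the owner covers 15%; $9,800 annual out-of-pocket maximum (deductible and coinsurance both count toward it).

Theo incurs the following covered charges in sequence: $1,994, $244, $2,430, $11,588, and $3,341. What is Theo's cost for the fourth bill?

Claim 1 ($1,994): fully absorbed by the deductible. Owner pays $1,994; OOP now $1,994.
Claim 2 ($244): $91 finishes the deductible; $153 goes to coinsurance; coinsurance $153 × 15% = $22.95. Owner owes $113.95 (running OOP $2,107.95).
Claim 3 ($2,430): 15% coinsurance on $2,430 = $364.50. Cost to owner: $364.50. OOP to date $2,472.45.
Claim 4 ($11,588): 15% coinsurance on $11,588 = $1,738.20. Owner owes $1,738.20 (running OOP $4,210.65).

$1,738.20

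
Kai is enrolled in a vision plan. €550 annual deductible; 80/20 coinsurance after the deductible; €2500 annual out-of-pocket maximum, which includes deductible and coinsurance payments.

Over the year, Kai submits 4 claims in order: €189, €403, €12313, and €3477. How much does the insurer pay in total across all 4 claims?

Bill 1, €189: entire amount goes to the deductible. Cost to member: €189. OOP to date €189. Insurer: €189 − €189 = €0.
Bill 2, €403: deductible takes €361, €42 remains; 20% of €42 = €8.40. Member owes €369.40 (running OOP €558.40). Plan pays €403 − €369.40 = €33.60.
Bill 3, €12313: deductible met; 20% of €12313 = €2462.60. OOP would hit €3021 > €2500, so the cap limits the member to €2500 − €558.40 = €1941.60. Plan pays €12313 − €1941.60 = €10371.40.
Bill 4, €3477: deductible met; 20% of €3477 = €695.40. That would push OOP to €3195.40, over the €2500 cap, so member pays €2500 − €2500 = €0. Plan pays €3477 − €0 = €3477.
Insurer total: €0 + €33.60 + €10371.40 + €3477 = €13882.

€13882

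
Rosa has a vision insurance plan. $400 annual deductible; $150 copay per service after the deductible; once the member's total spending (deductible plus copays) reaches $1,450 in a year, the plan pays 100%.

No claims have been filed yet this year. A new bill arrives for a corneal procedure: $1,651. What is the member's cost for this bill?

Nothing has been paid toward the $400 deductible, so the first $400 of this charge is applied there.
That leaves $1,651 − $400 = $1,251 for the copay.
Copay on this service: $150.
So the member owes $400 + $150 = $550 before any cap.
Total out-of-pocket so far would be $0 + $550 = $550, below the $1,450 cap — no reduction.

$550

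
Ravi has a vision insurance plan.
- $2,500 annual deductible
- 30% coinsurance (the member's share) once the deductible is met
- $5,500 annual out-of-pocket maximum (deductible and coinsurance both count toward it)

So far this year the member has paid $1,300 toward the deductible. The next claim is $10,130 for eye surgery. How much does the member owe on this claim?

Remaining deductible: $2,500 − $1,300 = $1,200.
That leaves $10,130 − $1,200 = $8,930 for coinsurance.
Coinsurance: $8,930 × 30% = $2,679.
So the member owes $1,200 + $2,679 = $3,879 before any cap.
Year-to-date out-of-pocket becomes $1,300 + $3,879 = $5,179, still under the $5,500 maximum, so no cap applies.

$3,879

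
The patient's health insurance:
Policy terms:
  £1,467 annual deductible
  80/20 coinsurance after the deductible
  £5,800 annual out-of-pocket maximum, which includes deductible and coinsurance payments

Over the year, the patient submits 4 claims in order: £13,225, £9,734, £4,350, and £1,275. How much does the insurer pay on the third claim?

£4,315.40

Claim 1 — £13,225: £1,467 finishes the deductible; £11,758 goes to coinsurance; patient's 20% is £2,351.60. Patient owes £3,818.60 (running OOP £3,818.60). Insurer: £13,225 − £3,818.60 = £9,406.40.
Claim 2 — £9,734: deductible met; 20% of £9,734 = £1,946.80. Patient owes £1,946.80 (running OOP £5,765.40). Plan pays £9,734 − £1,946.80 = £7,787.20.
Claim 3 — £4,350: deductible met; 20% of £4,350 = £870. Adding that to £5,765.40 gives £6,635.40, past the £5,800 cap; patient pays only £5,800 − £5,765.40 = £34.60. Plan pays £4,350 − £34.60 = £4,315.40.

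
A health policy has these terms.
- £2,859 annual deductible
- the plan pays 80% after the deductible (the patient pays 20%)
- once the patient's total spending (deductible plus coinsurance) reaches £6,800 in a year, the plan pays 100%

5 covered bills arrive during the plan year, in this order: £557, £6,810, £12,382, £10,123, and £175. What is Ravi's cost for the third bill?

Claim 1 — £557: all of it applies to the deductible. Patient owes £557 (running OOP £557).
Claim 2 — £6,810: £2,302 finishes the deductible; £4,508 goes to coinsurance; 20% of £4,508 = £901.60. Patient pays £3,203.60; OOP now £3,760.60.
Claim 3 — £12,382: deductible already satisfied, so patient's share is 20% × £12,382 = £2,476.40. Patient owes £2,476.40 (running OOP £6,237).

£2,476.40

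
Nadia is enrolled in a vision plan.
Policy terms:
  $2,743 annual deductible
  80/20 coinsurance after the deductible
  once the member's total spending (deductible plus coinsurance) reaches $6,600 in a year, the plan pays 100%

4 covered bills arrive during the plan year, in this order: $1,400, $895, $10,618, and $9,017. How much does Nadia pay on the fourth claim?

$1,803.40

#1 ($1,400): entire amount goes to the deductible. Member pays $1,400; OOP now $1,400.
#2 ($895): fully absorbed by the deductible. Member pays $895; OOP now $2,295.
#3 ($10,618): deductible takes $448, $10,170 remains; member's 20% is $2,034. Cost to member: $2,482. OOP to date $4,777.
#4 ($9,017): deductible met; 20% of $9,017 = $1,803.40. Cost to member: $1,803.40. OOP to date $6,580.40.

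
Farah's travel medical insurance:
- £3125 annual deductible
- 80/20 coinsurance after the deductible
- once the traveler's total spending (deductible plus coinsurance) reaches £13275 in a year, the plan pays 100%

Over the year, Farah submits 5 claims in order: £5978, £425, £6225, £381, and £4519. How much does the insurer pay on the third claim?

Claim 1 (£5978): £3125 finishes the deductible; £2853 goes to coinsurance; coinsurance £2853 × 20% = £570.60. Traveler pays £3695.60; OOP now £3695.60. Insurer: £5978 − £3695.60 = £2282.40.
Claim 2 (£425): deductible already satisfied, so traveler's share is 20% × £425 = £85. Cost to traveler: £85. OOP to date £3780.60. Insurer: £425 − £85 = £340.
Claim 3 (£6225): deductible already satisfied, so traveler's share is 20% × £6225 = £1245. Traveler owes £1245 (running OOP £5025.60). Insurer: £6225 − £1245 = £4980.

£4980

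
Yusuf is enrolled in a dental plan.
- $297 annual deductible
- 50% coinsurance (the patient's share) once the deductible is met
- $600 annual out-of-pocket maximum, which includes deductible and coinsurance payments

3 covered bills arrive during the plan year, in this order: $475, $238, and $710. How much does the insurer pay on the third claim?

Bill 1, $475: deductible takes $297, $178 remains; patient's 50% is $89. Patient owes $386 (running OOP $386). Insurer: $475 − $386 = $89.
Bill 2, $238: deductible met; 50% of $238 = $119. Patient owes $119 (running OOP $505). Plan pays $238 − $119 = $119.
Bill 3, $710: deductible met; 50% of $710 = $355. That would push OOP to $860, over the $600 cap, so patient pays $600 − $505 = $95. Plan pays $710 − $95 = $615.

$615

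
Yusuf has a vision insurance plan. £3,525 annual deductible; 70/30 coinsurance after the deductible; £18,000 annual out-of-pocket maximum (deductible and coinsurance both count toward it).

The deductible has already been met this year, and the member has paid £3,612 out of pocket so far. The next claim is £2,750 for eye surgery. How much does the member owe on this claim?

£825

The deductible is already satisfied, so the full bill goes to coinsurance.
30% of £2,750 = £825 falls to the member.
Year-to-date out-of-pocket becomes £3,612 + £825 = £4,437, still under the £18,000 maximum, so no cap applies.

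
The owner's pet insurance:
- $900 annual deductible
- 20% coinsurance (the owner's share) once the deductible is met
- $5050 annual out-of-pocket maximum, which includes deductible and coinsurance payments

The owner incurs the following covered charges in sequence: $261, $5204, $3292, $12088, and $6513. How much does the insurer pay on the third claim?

$2633.60

Claim 1 — $261: fully absorbed by the deductible. Owner owes $261 (running OOP $261). Plan pays $261 − $261 = $0.
Claim 2 — $5204: $639 finishes the deductible; $4565 goes to coinsurance; 20% of $4565 = $913. Cost to owner: $1552. OOP to date $1813. Insurer: $5204 − $1552 = $3652.
Claim 3 — $3292: deductible met; 20% of $3292 = $658.40. Cost to owner: $658.40. OOP to date $2471.40. Insurer: $3292 − $658.40 = $2633.60.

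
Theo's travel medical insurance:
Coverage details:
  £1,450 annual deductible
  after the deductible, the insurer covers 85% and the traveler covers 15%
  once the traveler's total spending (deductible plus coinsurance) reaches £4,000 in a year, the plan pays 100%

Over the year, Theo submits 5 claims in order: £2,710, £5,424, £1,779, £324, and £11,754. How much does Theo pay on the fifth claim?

Bill 1, £2,710: deductible takes £1,450, £1,260 remains; coinsurance £1,260 × 15% = £189. Cost to traveler: £1,639. OOP to date £1,639.
Bill 2, £5,424: deductible already satisfied, so traveler's share is 15% × £5,424 = £813.60. Cost to traveler: £813.60. OOP to date £2,452.60.
Bill 3, £1,779: deductible met; 15% of £1,779 = £266.85. Traveler pays £266.85; OOP now £2,719.45.
Bill 4, £324: deductible already satisfied, so traveler's share is 15% × £324 = £48.60. Cost to traveler: £48.60. OOP to date £2,768.05.
Bill 5, £11,754: deductible met; 15% of £11,754 = £1,763.10. OOP would hit £4,531.15 > £4,000, so the cap limits the traveler to £4,000 − £2,768.05 = £1,231.95.

£1,231.95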